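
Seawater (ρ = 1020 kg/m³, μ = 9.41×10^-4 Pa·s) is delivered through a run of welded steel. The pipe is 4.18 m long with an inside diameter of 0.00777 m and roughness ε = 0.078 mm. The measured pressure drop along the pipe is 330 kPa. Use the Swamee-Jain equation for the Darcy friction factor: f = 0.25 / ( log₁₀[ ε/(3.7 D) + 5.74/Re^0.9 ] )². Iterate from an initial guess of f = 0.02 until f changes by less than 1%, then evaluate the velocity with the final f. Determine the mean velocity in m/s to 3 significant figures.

Rearranging Darcy-Weisbach: V = √(2·ΔP·D/(f·L·ρ)). With ε/D = 7.8e-05/0.00777 = 0.01, iterate starting from f = 0.02:
  f = 0.02 → V = √(2·3.3e+05·0.00777/(0.02·4.18·1020)) = 7.755 m/s; Re = ρVD/μ = 6.531e+04; f → 0.03919
  f = 0.03919 → V = 5.54 m/s; Re = 4.666e+04; f → 0.03961
  f = 0.03961 → V = 5.511 m/s; Re = 4.641e+04; f → 0.03962
Converged (Δf/f < 1%). With the final f = 0.03962: V = √(2·3.3e+05·0.00777/(0.03962·4.18·1020)) = 5.51 m/s.

V ≈ 5.51 m/s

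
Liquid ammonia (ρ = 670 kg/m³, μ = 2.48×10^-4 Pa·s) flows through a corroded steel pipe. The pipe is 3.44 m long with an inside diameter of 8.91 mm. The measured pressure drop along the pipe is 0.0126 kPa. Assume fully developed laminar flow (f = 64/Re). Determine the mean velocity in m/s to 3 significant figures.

For laminar flow, f = 64/Re with Re = ρVD/μ, so Darcy-Weisbach reduces to ΔP = 32μLV/D². Solving for V: V = ΔP·D²/(32μL) = 12.6·(0.00891)²/(32·0.000248·3.44) = 0.03664 m/s.
Check: Re = ρVD/μ = 670·0.03664·0.00891/0.000248 = 882 < 2300, so the laminar assumption holds.

V ≈ 0.0366 m/s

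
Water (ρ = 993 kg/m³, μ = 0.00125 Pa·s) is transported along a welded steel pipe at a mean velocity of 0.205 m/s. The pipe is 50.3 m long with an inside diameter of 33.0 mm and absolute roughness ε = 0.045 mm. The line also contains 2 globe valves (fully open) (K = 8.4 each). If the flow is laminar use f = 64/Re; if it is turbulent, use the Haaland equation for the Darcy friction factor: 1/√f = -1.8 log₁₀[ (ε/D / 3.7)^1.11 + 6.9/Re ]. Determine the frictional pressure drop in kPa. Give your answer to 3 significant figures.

Reynolds number Re = ρVD/μ = 993 · 0.205 · 0.033 / 0.00125 = 5374.
Re > 4000 → turbulent. Relative roughness ε/D = 4.5e-05/0.033 = 0.00136. Haaland: 1/√f = -1.8 log₁₀[(0.00136/3.7)^1.11 + 6.9/5374] = -1.8 log₁₀[0.000154 + 0.00128] = 5.116, so f = 0.03821.
Total minor-loss coefficient ΣK = 2·8.4 = 16.8.
ΔP = [f·L/D + ΣK]·(ρV²/2) = [0.03821·50.3/0.033 + 16.8]·(993·0.205²/2) = [58.24 + 16.8]·20.87 = 1566 Pa.
ΔP = 1566 Pa = 1.57 kPa.

ΔP ≈ 1.57 kPa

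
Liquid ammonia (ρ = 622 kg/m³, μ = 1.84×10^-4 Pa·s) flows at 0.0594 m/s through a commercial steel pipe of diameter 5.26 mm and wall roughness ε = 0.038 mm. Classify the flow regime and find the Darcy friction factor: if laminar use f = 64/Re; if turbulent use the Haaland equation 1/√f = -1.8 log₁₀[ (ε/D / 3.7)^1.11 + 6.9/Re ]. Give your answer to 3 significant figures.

Re = ρVD/μ = 622·0.0594·0.00526/0.000184 = 1056.
Re < 2300 → laminar, so f = 64/Re = 0.06059 (roughness is irrelevant in laminar flow).

f ≈ 0.0606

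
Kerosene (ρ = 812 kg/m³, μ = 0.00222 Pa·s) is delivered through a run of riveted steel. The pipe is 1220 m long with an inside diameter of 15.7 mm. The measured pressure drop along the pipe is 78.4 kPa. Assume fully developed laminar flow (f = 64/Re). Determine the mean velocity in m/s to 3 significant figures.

V ≈ 0.223 m/s

For laminar flow, f = 64/Re with Re = ρVD/μ, so Darcy-Weisbach reduces to ΔP = 32μLV/D². Solving for V: V = ΔP·D²/(32μL) = 7.84e+04·(0.0157)²/(32·0.00222·1220) = 0.223 m/s.
Check: Re = ρVD/μ = 812·0.223·0.0157/0.00222 = 1280 < 2300, so the laminar assumption holds.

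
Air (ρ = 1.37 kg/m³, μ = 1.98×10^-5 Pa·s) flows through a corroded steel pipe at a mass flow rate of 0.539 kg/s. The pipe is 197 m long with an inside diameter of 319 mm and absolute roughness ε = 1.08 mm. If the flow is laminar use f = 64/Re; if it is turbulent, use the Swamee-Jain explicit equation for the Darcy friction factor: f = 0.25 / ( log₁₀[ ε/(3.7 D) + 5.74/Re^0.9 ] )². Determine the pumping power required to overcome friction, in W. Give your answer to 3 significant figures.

P ≈ 115 W

A = πD²/4 = π(0.319)²/4 = 0.07992 m²; mean velocity V = ṁ/(ρA) = 0.539/(1.37 · 0.07992) = 4.923 m/s.
Reynolds number Re = ρVD/μ = 1.37 · 4.923 · 0.319 / 1.98e-05 = 1.087e+05.
Re > 4000 → turbulent. Relative roughness ε/D = 0.00108/0.319 = 0.00339. Swamee-Jain: f = 0.25/(log₁₀[0.00339/3.7 + 5.74/1.087e+05^0.9])² = 0.25/(log₁₀[0.000915 + 0.000168])² = 0.25/(-2.965)² = 0.02843.
Darcy-Weisbach: ΔP = f(L/D)(ρV²/2) = 0.02843·(197/0.319)·(1.37·4.923²/2) = 0.02843·617.6·16.6 = 291.5 Pa.
Q = ṁ/ρ = 0.539/1.37 = 0.3934 m³/s.
Pumping power P = QΔP = 0.3934·291.5 = 114.7 W = 115 W.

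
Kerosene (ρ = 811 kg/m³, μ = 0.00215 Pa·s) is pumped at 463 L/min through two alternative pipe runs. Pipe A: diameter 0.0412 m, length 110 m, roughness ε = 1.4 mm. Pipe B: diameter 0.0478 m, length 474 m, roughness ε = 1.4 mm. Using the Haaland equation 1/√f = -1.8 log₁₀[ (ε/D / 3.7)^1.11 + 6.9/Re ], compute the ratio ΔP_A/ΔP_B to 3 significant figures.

ΔP_A/ΔP_B ≈ 0.518

Pipe A: V = Q/A = 0.007717/0.001333 = 5.788 m/s; Re = 8.995e+04; ε/D = 0.034; Haaland → f = 0.0607; ΔP_A = f(L/D)(ρV²/2) = 2.202e+06 Pa.
Pipe B: V = Q/A = 0.007717/0.001795 = 4.3 m/s; Re = 7.753e+04; ε/D = 0.0293; Haaland → f = 0.05712; ΔP_B = f(L/D)(ρV²/2) = 4.247e+06 Pa.
ΔP_A/ΔP_B = 2.202e+06/4.247e+06 = 0.518.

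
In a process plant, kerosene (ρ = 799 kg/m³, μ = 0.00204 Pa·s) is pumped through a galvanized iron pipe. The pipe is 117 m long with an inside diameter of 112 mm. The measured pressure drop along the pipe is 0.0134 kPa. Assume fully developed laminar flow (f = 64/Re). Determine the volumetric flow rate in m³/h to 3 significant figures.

For laminar flow, f = 64/Re with Re = ρVD/μ, so Darcy-Weisbach reduces to ΔP = 32μLV/D². Solving for V: V = ΔP·D²/(32μL) = 13.4·(0.112)²/(32·0.00204·117) = 0.02201 m/s.
Check: Re = ρVD/μ = 799·0.02201·0.112/0.00204 = 965.4 < 2300, so the laminar assumption holds.
Q = V·A = 0.02201·(π/4·0.112²) = 0.0002168 m³/s = 0.781 m³/h.

Q ≈ 0.781 m³/h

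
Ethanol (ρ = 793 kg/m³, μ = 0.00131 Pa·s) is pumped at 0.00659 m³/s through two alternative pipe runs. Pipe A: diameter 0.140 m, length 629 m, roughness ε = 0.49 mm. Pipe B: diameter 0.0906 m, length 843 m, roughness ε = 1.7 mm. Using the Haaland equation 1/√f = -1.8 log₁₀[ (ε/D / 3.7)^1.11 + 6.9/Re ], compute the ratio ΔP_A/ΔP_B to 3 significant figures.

ΔP_A/ΔP_B ≈ 0.0529

Pipe A: V = Q/A = 0.00659/0.01539 = 0.4281 m/s; Re = 3.628e+04; ε/D = 0.0035; Haaland → f = 0.03013; ΔP_A = f(L/D)(ρV²/2) = 9836 Pa.
Pipe B: V = Q/A = 0.00659/0.006447 = 1.022 m/s; Re = 5.606e+04; ε/D = 0.0188; Haaland → f = 0.04826; ΔP_B = f(L/D)(ρV²/2) = 1.86e+05 Pa.
ΔP_A/ΔP_B = 9836/1.86e+05 = 0.0529.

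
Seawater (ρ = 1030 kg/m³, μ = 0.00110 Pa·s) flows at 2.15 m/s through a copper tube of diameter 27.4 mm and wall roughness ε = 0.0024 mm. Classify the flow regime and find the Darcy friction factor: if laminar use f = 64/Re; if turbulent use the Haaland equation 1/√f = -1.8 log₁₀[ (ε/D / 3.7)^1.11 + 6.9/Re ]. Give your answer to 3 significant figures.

Re = ρVD/μ = 1030·2.15·0.0274/0.0011 = 5.516e+04.
Re > 4000 → turbulent. ε/D = 2.4e-06/0.0274 = 8.76e-05; Haaland: 1/√f = -1.8 log₁₀[7.34e-06 + 0.000125] = 6.98, so f = 0.02052.

f ≈ 0.0205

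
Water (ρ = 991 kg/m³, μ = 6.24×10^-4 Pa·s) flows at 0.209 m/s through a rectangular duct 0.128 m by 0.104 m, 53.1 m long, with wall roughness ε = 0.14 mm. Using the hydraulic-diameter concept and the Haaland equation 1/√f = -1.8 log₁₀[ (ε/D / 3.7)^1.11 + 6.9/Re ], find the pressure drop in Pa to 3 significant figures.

ΔP ≈ 253 Pa

Hydraulic diameter D_h = 4A/P = 4·(0.128·0.104)/(2·(0.128+0.104)) = 0.05325/0.464 = 0.1148 m.
Re = ρVD_h/μ = 991·0.209·0.1148/0.000624 = 3.809e+04.
ε/D_h = 0.00014/0.1148 = 0.00122; Haaland gives 1/√f = -1.8 log₁₀[0.000137+0.000181] = 6.296, so f = 0.02522.
ΔP = f(L/D_h)(ρV²/2) = 0.02522·53.1/0.1148·21.64 = 252.6 Pa.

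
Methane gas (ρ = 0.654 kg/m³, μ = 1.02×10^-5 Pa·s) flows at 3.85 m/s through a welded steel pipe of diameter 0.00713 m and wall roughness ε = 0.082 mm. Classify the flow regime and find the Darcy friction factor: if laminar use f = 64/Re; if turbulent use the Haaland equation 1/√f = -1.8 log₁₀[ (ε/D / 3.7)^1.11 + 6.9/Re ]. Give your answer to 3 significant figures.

Re = ρVD/μ = 0.654·3.85·0.00713/1.02e-05 = 1760.
Re < 2300 → laminar, so f = 64/Re = 0.03636 (roughness is irrelevant in laminar flow).

f ≈ 0.0364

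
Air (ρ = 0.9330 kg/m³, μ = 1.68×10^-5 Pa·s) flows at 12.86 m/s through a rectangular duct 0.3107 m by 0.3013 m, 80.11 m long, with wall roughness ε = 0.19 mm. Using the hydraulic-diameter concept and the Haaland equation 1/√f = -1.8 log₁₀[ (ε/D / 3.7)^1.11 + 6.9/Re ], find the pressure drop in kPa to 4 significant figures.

ΔP ≈ 0.3864 kPa

Hydraulic diameter D_h = 4A/P = 4·(0.3107·0.3013)/(2·(0.3107+0.3013)) = 0.3745/1.224 = 0.3059 m.
Re = ρVD_h/μ = 0.933·12.86·0.3059/1.68e-05 = 2.185e+05.
ε/D_h = 0.00019/0.3059 = 0.000621; Haaland gives 1/√f = -1.8 log₁₀[6.45e-05+3.16e-05] = 7.231, so f = 0.01912.
ΔP = f(L/D_h)(ρV²/2) = 0.01912·80.11/0.3059·77.15 = 386.4 Pa.
ΔP = 0.3864 kPa.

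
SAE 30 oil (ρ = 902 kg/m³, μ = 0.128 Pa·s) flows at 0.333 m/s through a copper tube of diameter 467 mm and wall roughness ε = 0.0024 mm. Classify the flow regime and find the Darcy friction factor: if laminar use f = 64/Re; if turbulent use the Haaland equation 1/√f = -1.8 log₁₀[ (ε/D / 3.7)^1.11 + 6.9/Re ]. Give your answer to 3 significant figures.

f ≈ 0.0584

Re = ρVD/μ = 902·0.333·0.467/0.128 = 1096.
Re < 2300 → laminar, so f = 64/Re = 0.0584 (roughness is irrelevant in laminar flow).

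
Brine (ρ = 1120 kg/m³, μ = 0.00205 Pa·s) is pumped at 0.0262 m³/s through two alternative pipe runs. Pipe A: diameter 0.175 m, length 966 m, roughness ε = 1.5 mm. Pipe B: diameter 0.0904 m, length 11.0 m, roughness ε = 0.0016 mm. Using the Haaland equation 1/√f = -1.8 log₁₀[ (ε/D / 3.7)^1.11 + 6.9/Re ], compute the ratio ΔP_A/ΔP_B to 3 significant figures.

ΔP_A/ΔP_B ≈ 7.60

Pipe A: V = Q/A = 0.0262/0.02405 = 1.089 m/s; Re = 1.041e+05; ε/D = 0.00857; Haaland → f = 0.03666; ΔP_A = f(L/D)(ρV²/2) = 1.345e+05 Pa.
Pipe B: V = Q/A = 0.0262/0.006418 = 4.082 m/s; Re = 2.016e+05; ε/D = 1.77e-05; Haaland → f = 0.01558; ΔP_B = f(L/D)(ρV²/2) = 1.77e+04 Pa.
ΔP_A/ΔP_B = 1.345e+05/1.77e+04 = 7.60.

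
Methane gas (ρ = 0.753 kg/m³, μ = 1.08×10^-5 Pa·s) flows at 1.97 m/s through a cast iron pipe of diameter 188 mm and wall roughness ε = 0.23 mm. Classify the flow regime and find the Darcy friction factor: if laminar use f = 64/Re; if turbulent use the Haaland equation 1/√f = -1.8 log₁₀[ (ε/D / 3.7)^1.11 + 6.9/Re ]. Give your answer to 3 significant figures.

Re = ρVD/μ = 0.753·1.97·0.188/1.08e-05 = 2.582e+04.
Re > 4000 → turbulent. ε/D = 0.00023/0.188 = 0.00122; Haaland: 1/√f = -1.8 log₁₀[0.000137 + 0.000267] = 6.108, so f = 0.0268.

f ≈ 0.0268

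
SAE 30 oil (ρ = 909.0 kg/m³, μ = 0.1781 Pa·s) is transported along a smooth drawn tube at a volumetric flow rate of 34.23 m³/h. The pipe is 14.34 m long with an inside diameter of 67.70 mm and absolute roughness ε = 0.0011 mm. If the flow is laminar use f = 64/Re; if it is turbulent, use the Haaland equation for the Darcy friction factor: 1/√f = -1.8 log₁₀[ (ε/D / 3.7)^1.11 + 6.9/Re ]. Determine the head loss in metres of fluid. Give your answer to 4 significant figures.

Q = 34.23 m³/h = 34.23/3600 = 0.009508 m³/s.
Cross-sectional area A = πD²/4 = π(0.0677)²/4 = 0.0036 m²; mean velocity V = Q/A = 0.009508/0.0036 = 2.641 m/s.
Reynolds number Re = ρVD/μ = 909 · 2.641 · 0.0677 / 0.178 = 912.7.
Re < 2300 → laminar flow, so f = 64/Re = 64/912.7 = 0.07012 (the turbulent correlation is not needed).
Darcy-Weisbach: ΔP = f(L/D)(ρV²/2) = 0.07012·(14.34/0.0677)·(909·2.641²/2) = 0.07012·211.8·3171 = 4.71e+04 Pa.
Head loss h_f = ΔP/(ρg) = 4.71e+04/(909·9.81) = 5.282 m.

h_f ≈ 5.282 m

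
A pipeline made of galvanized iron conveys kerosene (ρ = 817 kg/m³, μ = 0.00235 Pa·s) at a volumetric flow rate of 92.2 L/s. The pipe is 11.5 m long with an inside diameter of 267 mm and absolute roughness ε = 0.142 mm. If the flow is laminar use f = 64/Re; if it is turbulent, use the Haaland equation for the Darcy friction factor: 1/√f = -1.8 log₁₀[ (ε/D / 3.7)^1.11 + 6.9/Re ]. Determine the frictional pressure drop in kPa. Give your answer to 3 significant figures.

ΔP ≈ 0.919 kPa

Q = 92.2 L/s = 92.2/1000 = 0.0922 m³/s.
Cross-sectional area A = πD²/4 = π(0.267)²/4 = 0.05599 m²; mean velocity V = Q/A = 0.0922/0.05599 = 1.647 m/s.
Reynolds number Re = ρVD/μ = 817 · 1.647 · 0.267 / 0.00235 = 1.529e+05.
Re > 4000 → turbulent. Relative roughness ε/D = 0.000142/0.267 = 0.000532. Haaland: 1/√f = -1.8 log₁₀[(0.000532/3.7)^1.11 + 6.9/1.529e+05] = -1.8 log₁₀[5.43e-05 + 4.51e-05] = 7.204, so f = 0.01927.
Darcy-Weisbach: ΔP = f(L/D)(ρV²/2) = 0.01927·(11.5/0.267)·(817·1.647²/2) = 0.01927·43.07·1108 = 919.3 Pa.
ΔP = 919.3 Pa = 0.919 kPa.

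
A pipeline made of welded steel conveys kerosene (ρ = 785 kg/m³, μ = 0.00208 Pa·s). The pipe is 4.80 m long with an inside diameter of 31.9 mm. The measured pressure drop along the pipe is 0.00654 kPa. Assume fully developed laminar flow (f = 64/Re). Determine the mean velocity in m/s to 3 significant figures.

V ≈ 0.0208 m/s

For laminar flow, f = 64/Re with Re = ρVD/μ, so Darcy-Weisbach reduces to ΔP = 32μLV/D². Solving for V: V = ΔP·D²/(32μL) = 6.54·(0.0319)²/(32·0.00208·4.8) = 0.02083 m/s.
Check: Re = ρVD/μ = 785·0.02083·0.0319/0.00208 = 250.8 < 2300, so the laminar assumption holds.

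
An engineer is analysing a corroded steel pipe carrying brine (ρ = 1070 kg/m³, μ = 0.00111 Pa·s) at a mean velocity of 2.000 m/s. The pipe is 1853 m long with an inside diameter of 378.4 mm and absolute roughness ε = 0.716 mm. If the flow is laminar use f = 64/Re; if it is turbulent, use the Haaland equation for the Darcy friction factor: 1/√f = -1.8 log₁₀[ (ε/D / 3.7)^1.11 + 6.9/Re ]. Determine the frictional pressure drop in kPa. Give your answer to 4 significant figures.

ΔP ≈ 244.8 kPa

Reynolds number Re = ρVD/μ = 1070 · 2 · 0.3784 / 0.00111 = 7.295e+05.
Re > 4000 → turbulent. Relative roughness ε/D = 0.000716/0.3784 = 0.00189. Haaland: 1/√f = -1.8 log₁₀[(0.00189/3.7)^1.11 + 6.9/7.295e+05] = -1.8 log₁₀[0.000222 + 9.46e-06] = 6.543, so f = 0.02336.
Darcy-Weisbach: ΔP = f(L/D)(ρV²/2) = 0.02336·(1853/0.3784)·(1070·2²/2) = 0.02336·4897·2140 = 2.448e+05 Pa.
ΔP = 2.448e+05 Pa = 244.8 kPa.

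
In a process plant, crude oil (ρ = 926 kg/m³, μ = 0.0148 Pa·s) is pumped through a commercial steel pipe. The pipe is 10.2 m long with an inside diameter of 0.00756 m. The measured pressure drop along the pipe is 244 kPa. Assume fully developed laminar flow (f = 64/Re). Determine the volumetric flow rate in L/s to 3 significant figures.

For laminar flow, f = 64/Re with Re = ρVD/μ, so Darcy-Weisbach reduces to ΔP = 32μLV/D². Solving for V: V = ΔP·D²/(32μL) = 2.44e+05·(0.00756)²/(32·0.0148·10.2) = 2.887 m/s.
Check: Re = ρVD/μ = 926·2.887·0.00756/0.0148 = 1366 < 2300, so the laminar assumption holds.
Q = V·A = 2.887·(π/4·0.00756²) = 0.0001296 m³/s = 0.130 L/s.

Q ≈ 0.130 L/s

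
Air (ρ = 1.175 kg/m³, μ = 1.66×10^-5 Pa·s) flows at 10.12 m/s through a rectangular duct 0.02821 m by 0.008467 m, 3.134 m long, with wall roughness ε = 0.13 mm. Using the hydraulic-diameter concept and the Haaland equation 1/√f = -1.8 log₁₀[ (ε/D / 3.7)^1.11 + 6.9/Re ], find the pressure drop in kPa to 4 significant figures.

Hydraulic diameter D_h = 4A/P = 4·(0.02821·0.008467)/(2·(0.02821+0.008467)) = 0.0009554/0.07335 = 0.01302 m.
Re = ρVD_h/μ = 1.175·10.12·0.01302/1.66e-05 = 9330.
ε/D_h = 0.00013/0.01302 = 0.00998; Haaland gives 1/√f = -1.8 log₁₀[0.00141+0.00074] = 4.803, so f = 0.04335.
ΔP = f(L/D_h)(ρV²/2) = 0.04335·3.134/0.01302·60.17 = 627.6 Pa.
ΔP = 0.6276 kPa.

ΔP ≈ 0.6276 kPa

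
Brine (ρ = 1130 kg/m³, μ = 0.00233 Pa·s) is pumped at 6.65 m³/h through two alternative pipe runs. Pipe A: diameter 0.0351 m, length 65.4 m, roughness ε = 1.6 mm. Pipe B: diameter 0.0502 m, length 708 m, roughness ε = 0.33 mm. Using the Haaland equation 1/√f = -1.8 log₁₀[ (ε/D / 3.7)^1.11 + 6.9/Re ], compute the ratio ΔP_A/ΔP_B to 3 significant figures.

ΔP_A/ΔP_B ≈ 1.06

Pipe A: V = Q/A = 0.001847/0.0009676 = 1.909 m/s; Re = 3.25e+04; ε/D = 0.0456; Haaland → f = 0.06949; ΔP_A = f(L/D)(ρV²/2) = 2.666e+05 Pa.
Pipe B: V = Q/A = 0.001847/0.001979 = 0.9333 m/s; Re = 2.272e+04; ε/D = 0.00657; Haaland → f = 0.03608; ΔP_B = f(L/D)(ρV²/2) = 2.504e+05 Pa.
ΔP_A/ΔP_B = 2.666e+05/2.504e+05 = 1.06.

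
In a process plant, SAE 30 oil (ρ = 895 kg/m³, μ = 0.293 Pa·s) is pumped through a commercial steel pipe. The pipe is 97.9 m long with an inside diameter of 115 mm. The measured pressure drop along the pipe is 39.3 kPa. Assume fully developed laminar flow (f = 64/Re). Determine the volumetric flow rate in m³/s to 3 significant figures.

Q ≈ 0.00588 m³/s

For laminar flow, f = 64/Re with Re = ρVD/μ, so Darcy-Weisbach reduces to ΔP = 32μLV/D². Solving for V: V = ΔP·D²/(32μL) = 3.93e+04·(0.115)²/(32·0.293·97.9) = 0.5662 m/s.
Check: Re = ρVD/μ = 895·0.5662·0.115/0.293 = 198.9 < 2300, so the laminar assumption holds.
Q = V·A = 0.5662·(π/4·0.115²) = 0.005881 m³/s = 0.00588 m³/s.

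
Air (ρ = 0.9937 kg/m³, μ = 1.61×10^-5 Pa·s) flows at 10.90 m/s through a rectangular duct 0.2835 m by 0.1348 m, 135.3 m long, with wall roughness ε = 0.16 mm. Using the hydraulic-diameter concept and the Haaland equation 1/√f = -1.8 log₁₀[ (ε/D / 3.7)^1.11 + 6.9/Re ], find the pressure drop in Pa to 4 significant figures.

ΔP ≈ 923.5 Pa

Hydraulic diameter D_h = 4A/P = 4·(0.2835·0.1348)/(2·(0.2835+0.1348)) = 0.1529/0.8366 = 0.1827 m.
Re = ρVD_h/μ = 0.9937·10.9·0.1827/1.61e-05 = 1.229e+05.
ε/D_h = 0.00016/0.1827 = 0.000876; Haaland gives 1/√f = -1.8 log₁₀[9.45e-05+5.61e-05] = 6.88, so f = 0.02113.
ΔP = f(L/D_h)(ρV²/2) = 0.02113·135.3/0.1827·59.03 = 923.5 Pa.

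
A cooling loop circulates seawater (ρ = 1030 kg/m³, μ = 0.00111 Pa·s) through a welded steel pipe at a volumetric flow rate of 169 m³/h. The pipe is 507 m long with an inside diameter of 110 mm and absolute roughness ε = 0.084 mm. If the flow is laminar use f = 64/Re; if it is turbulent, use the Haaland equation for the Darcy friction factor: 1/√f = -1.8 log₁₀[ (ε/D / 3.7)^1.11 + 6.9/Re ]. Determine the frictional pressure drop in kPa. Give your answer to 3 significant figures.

Q = 169 m³/h = 169/3600 = 0.04694 m³/s.
Cross-sectional area A = πD²/4 = π(0.11)²/4 = 0.009503 m²; mean velocity V = Q/A = 0.04694/0.009503 = 4.94 m/s.
Reynolds number Re = ρVD/μ = 1030 · 4.94 · 0.11 / 0.00111 = 5.042e+05.
Re > 4000 → turbulent. Relative roughness ε/D = 8.4e-05/0.11 = 0.000764. Haaland: 1/√f = -1.8 log₁₀[(0.000764/3.7)^1.11 + 6.9/5.042e+05] = -1.8 log₁₀[8.12e-05 + 1.37e-05] = 7.241, so f = 0.01907.
Darcy-Weisbach: ΔP = f(L/D)(ρV²/2) = 0.01907·(507/0.11)·(1030·4.94²/2) = 0.01907·4609·1.257e+04 = 1.105e+06 Pa.
ΔP = 1.105e+06 Pa = 1100 kPa.

ΔP ≈ 1100 kPa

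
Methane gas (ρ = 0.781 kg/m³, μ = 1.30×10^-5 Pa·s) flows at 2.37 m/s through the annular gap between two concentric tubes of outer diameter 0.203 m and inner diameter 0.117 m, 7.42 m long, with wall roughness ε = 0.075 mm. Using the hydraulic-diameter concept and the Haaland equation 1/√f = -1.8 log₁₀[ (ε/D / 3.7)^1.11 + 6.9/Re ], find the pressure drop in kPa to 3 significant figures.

Hydraulic diameter D_h = 4A/P = D_o - D_i = 0.203 - 0.117 = 0.086 m.
Re = ρVD_h/μ = 0.781·2.37·0.086/1.3e-05 = 1.224e+04.
ε/D_h = 7.5e-05/0.086 = 0.000872; Haaland gives 1/√f = -1.8 log₁₀[9.4e-05+0.000564] = 5.728, so f = 0.03048.
ΔP = f(L/D_h)(ρV²/2) = 0.03048·7.42/0.086·2.193 = 5.768 Pa.
ΔP = 0.00577 kPa.

ΔP ≈ 0.00577 kPa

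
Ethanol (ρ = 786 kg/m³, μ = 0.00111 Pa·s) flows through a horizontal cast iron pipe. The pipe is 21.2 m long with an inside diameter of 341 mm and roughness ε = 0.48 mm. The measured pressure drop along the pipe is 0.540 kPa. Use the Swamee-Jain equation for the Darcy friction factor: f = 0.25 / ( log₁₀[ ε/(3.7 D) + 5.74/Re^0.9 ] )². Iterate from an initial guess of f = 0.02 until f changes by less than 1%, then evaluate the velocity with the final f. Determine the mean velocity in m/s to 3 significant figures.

Rearranging Darcy-Weisbach: V = √(2·ΔP·D/(f·L·ρ)). With ε/D = 0.00048/0.341 = 0.00141, iterate starting from f = 0.02:
  f = 0.02 → V = √(2·540·0.341/(0.02·21.2·786)) = 1.051 m/s; Re = ρVD/μ = 2.538e+05; f → 0.02243
  f = 0.02243 → V = 0.9926 m/s; Re = 2.397e+05; f → 0.02249
Converged (Δf/f < 1%). With the final f = 0.02249: V = √(2·540·0.341/(0.02249·21.2·786)) = 0.9914 m/s.

V ≈ 0.991 m/s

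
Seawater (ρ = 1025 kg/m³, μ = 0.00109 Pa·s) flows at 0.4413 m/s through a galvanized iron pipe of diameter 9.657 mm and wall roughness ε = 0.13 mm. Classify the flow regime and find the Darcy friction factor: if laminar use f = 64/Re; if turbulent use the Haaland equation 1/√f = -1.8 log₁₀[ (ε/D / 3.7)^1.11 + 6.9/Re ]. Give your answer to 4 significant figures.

Re = ρVD/μ = 1025·0.4413·0.009657/0.00109 = 4007.
Re > 4000 → turbulent. ε/D = 0.00013/0.009657 = 0.0135; Haaland: 1/√f = -1.8 log₁₀[0.00196 + 0.00172] = 4.381, so f = 0.05211.

f ≈ 0.05211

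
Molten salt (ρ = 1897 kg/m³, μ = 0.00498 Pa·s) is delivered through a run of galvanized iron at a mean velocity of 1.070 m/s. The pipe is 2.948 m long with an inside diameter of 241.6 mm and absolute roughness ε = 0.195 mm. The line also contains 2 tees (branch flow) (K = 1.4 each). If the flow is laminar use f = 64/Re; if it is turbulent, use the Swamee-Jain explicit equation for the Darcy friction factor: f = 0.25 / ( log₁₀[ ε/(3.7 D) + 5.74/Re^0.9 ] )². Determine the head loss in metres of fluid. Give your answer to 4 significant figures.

h_f ≈ 0.1788 m

Reynolds number Re = ρVD/μ = 1897 · 1.07 · 0.2416 / 0.00498 = 9.847e+04.
Re > 4000 → turbulent. Relative roughness ε/D = 0.000195/0.2416 = 0.000807. Swamee-Jain: f = 0.25/(log₁₀[0.000807/3.7 + 5.74/9.847e+04^0.9])² = 0.25/(log₁₀[0.000218 + 0.000184])² = 0.25/(-3.396)² = 0.02168.
Total minor-loss coefficient ΣK = 2·1.4 = 2.8.
ΔP = [f·L/D + ΣK]·(ρV²/2) = [0.02168·2.948/0.2416 + 2.8]·(1897·1.07²/2) = [0.2646 + 2.8]·1086 = 3328 Pa.
Head loss h_f = ΔP/(ρg) = 3328/(1897·9.81) = 0.1788 m.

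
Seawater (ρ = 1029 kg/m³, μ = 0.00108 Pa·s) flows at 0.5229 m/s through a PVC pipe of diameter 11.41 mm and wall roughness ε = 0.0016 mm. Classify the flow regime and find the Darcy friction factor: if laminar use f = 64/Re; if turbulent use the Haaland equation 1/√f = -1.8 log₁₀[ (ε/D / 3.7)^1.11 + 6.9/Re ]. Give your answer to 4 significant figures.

Re = ρVD/μ = 1029·0.5229·0.01141/0.00108 = 5685.
Re > 4000 → turbulent. ε/D = 1.6e-06/0.01141 = 0.00014; Haaland: 1/√f = -1.8 log₁₀[1.24e-05 + 0.00121] = 5.241, so f = 0.03641.

f ≈ 0.03641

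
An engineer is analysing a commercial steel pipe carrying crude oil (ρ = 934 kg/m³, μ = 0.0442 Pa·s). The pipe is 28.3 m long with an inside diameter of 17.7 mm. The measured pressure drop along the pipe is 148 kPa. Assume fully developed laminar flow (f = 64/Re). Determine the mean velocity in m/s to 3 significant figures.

For laminar flow, f = 64/Re with Re = ρVD/μ, so Darcy-Weisbach reduces to ΔP = 32μLV/D². Solving for V: V = ΔP·D²/(32μL) = 1.48e+05·(0.0177)²/(32·0.0442·28.3) = 1.158 m/s.
Check: Re = ρVD/μ = 934·1.158·0.0177/0.0442 = 433.3 < 2300, so the laminar assumption holds.

V ≈ 1.16 m/s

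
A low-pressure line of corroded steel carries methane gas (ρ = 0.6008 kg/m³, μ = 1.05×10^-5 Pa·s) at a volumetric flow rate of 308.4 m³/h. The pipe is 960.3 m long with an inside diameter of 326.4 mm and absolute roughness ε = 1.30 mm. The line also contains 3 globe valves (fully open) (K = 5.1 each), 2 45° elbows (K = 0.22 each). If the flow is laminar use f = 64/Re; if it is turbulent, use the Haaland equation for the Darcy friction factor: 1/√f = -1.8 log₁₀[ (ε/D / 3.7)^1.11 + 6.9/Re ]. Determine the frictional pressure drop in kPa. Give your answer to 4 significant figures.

Q = 308.4 m³/h = 308.4/3600 = 0.08567 m³/s.
Cross-sectional area A = πD²/4 = π(0.3264)²/4 = 0.08367 m²; mean velocity V = Q/A = 0.08567/0.08367 = 1.024 m/s.
Reynolds number Re = ρVD/μ = 0.6008 · 1.024 · 0.3264 / 1.05e-05 = 1.912e+04.
Re > 4000 → turbulent. Relative roughness ε/D = 0.0013/0.3264 = 0.00398. Haaland: 1/√f = -1.8 log₁₀[(0.00398/3.7)^1.11 + 6.9/1.912e+04] = -1.8 log₁₀[0.000508 + 0.000361] = 5.51, so f = 0.03293.
Total minor-loss coefficient ΣK = 3·5.1 + 2·0.22 = 15.7.
ΔP = [f·L/D + ΣK]·(ρV²/2) = [0.03293·960.3/0.3264 + 15.7]·(0.6008·1.024²/2) = [96.9 + 15.7]·0.3149 = 35.47 Pa.
ΔP = 35.47 Pa = 0.03547 kPa.

ΔP ≈ 0.03547 kPa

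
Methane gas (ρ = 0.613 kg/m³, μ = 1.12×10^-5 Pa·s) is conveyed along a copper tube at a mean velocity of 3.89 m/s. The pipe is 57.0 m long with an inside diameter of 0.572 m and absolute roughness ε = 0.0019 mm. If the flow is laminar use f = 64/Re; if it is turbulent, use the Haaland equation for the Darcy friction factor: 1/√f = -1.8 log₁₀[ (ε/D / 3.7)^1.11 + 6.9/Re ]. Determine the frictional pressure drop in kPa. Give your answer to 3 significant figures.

Reynolds number Re = ρVD/μ = 0.613 · 3.89 · 0.572 / 1.12e-05 = 1.218e+05.
Re > 4000 → turbulent. Relative roughness ε/D = 1.9e-06/0.572 = 3.32e-06. Haaland: 1/√f = -1.8 log₁₀[(3.32e-06/3.7)^1.11 + 6.9/1.218e+05] = -1.8 log₁₀[1.94e-07 + 5.67e-05] = 7.641, so f = 0.01713.
Darcy-Weisbach: ΔP = f(L/D)(ρV²/2) = 0.01713·(57/0.572)·(0.613·3.89²/2) = 0.01713·99.65·4.638 = 7.915 Pa.
ΔP = 7.915 Pa = 0.00792 kPa.

ΔP ≈ 0.00792 kPa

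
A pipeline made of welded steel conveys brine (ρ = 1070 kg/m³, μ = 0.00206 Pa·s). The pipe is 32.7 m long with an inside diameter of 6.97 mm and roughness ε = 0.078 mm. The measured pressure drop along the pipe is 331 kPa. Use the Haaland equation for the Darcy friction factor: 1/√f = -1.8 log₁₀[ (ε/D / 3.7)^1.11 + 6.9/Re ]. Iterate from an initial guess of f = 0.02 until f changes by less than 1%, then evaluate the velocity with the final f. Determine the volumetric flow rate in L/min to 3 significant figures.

Q ≈ 3.84 L/min

Rearranging Darcy-Weisbach: V = √(2·ΔP·D/(f·L·ρ)). With ε/D = 7.8e-05/0.00697 = 0.0112, iterate starting from f = 0.02:
  f = 0.02 → V = √(2·3.31e+05·0.00697/(0.02·32.7·1070)) = 2.568 m/s; Re = ρVD/μ = 9296; f → 0.0446
  f = 0.0446 → V = 1.72 m/s; Re = 6226; f → 0.04681
  f = 0.04681 → V = 1.678 m/s; Re = 6076; f → 0.04697
Converged (Δf/f < 1%). With the final f = 0.04697: V = √(2·3.31e+05·0.00697/(0.04697·32.7·1070)) = 1.676 m/s.
Q = V·A = 1.676·(π/4·0.00697²) = 6.393e-05 m³/s = 3.84 L/min.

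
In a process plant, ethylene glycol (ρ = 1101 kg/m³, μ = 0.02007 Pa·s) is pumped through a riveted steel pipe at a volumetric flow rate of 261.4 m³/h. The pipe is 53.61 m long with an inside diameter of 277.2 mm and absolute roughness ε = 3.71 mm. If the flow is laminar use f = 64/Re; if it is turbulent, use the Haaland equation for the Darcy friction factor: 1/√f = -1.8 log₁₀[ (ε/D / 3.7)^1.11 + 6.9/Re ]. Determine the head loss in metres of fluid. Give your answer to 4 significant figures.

Q = 261.4 m³/h = 261.4/3600 = 0.07261 m³/s.
Cross-sectional area A = πD²/4 = π(0.2772)²/4 = 0.06035 m²; mean velocity V = Q/A = 0.07261/0.06035 = 1.203 m/s.
Reynolds number Re = ρVD/μ = 1101 · 1.203 · 0.2772 / 0.0201 = 1.83e+04.
Re > 4000 → turbulent. Relative roughness ε/D = 0.00371/0.2772 = 0.0134. Haaland: 1/√f = -1.8 log₁₀[(0.0134/3.7)^1.11 + 6.9/1.83e+04] = -1.8 log₁₀[0.00195 + 0.000377] = 4.74, so f = 0.04451.
Darcy-Weisbach: ΔP = f(L/D)(ρV²/2) = 0.04451·(53.61/0.2772)·(1101·1.203²/2) = 0.04451·193.4·796.9 = 6860 Pa.
Head loss h_f = ΔP/(ρg) = 6860/(1101·9.81) = 0.6351 m.

h_f ≈ 0.6351 m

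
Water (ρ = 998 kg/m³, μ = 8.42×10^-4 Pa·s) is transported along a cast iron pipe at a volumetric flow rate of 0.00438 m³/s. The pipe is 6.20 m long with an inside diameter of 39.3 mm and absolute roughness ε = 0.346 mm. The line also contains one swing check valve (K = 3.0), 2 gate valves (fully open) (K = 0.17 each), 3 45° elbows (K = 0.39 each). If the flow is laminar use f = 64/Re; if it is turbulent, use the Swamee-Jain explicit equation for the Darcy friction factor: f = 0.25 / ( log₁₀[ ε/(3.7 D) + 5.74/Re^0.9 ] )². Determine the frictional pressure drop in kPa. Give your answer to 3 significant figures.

Cross-sectional area A = πD²/4 = π(0.0393)²/4 = 0.001213 m²; mean velocity V = Q/A = 0.00438/0.001213 = 3.611 m/s.
Reynolds number Re = ρVD/μ = 998 · 3.611 · 0.0393 / 0.000842 = 1.682e+05.
Re > 4000 → turbulent. Relative roughness ε/D = 0.000346/0.0393 = 0.0088. Swamee-Jain: f = 0.25/(log₁₀[0.0088/3.7 + 5.74/1.682e+05^0.9])² = 0.25/(log₁₀[0.00238 + 0.000114])² = 0.25/(-2.603)² = 0.03689.
Total minor-loss coefficient ΣK = 1·3 + 2·0.17 + 3·0.39 = 4.51.
ΔP = [f·L/D + ΣK]·(ρV²/2) = [0.03689·6.2/0.0393 + 4.51]·(998·3.611²/2) = [5.82 + 4.51]·6506 = 6.72e+04 Pa.
ΔP = 6.72e+04 Pa = 67.2 kPa.

ΔP ≈ 67.2 kPa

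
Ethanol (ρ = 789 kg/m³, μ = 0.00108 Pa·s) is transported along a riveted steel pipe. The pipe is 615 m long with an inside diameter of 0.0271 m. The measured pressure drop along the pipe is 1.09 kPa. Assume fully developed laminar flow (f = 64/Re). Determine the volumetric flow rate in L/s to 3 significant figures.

For laminar flow, f = 64/Re with Re = ρVD/μ, so Darcy-Weisbach reduces to ΔP = 32μLV/D². Solving for V: V = ΔP·D²/(32μL) = 1090·(0.0271)²/(32·0.00108·615) = 0.03766 m/s.
Check: Re = ρVD/μ = 789·0.03766·0.0271/0.00108 = 745.7 < 2300, so the laminar assumption holds.
Q = V·A = 0.03766·(π/4·0.0271²) = 2.172e-05 m³/s = 0.0217 L/s.

Q ≈ 0.0217 L/s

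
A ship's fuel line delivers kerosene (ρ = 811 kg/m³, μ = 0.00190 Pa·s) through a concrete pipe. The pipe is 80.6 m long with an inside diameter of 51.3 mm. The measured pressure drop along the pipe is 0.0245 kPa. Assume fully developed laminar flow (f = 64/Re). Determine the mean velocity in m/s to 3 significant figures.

V ≈ 0.0132 m/s

For laminar flow, f = 64/Re with Re = ρVD/μ, so Darcy-Weisbach reduces to ΔP = 32μLV/D². Solving for V: V = ΔP·D²/(32μL) = 24.5·(0.0513)²/(32·0.0019·80.6) = 0.01316 m/s.
Check: Re = ρVD/μ = 811·0.01316·0.0513/0.0019 = 288.1 < 2300, so the laminar assumption holds.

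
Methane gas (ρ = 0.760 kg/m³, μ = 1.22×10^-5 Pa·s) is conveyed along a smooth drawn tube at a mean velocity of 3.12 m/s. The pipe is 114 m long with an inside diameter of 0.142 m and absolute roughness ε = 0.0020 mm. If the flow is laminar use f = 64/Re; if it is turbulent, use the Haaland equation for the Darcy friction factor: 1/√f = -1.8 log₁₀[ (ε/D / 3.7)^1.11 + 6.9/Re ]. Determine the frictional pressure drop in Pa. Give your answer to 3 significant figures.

ΔP ≈ 70.7 Pa

Reynolds number Re = ρVD/μ = 0.76 · 3.12 · 0.142 / 1.22e-05 = 2.76e+04.
Re > 4000 → turbulent. Relative roughness ε/D = 2e-06/0.142 = 1.41e-05. Haaland: 1/√f = -1.8 log₁₀[(1.41e-05/3.7)^1.11 + 6.9/2.76e+04] = -1.8 log₁₀[9.65e-07 + 0.00025] = 6.481, so f = 0.02381.
Darcy-Weisbach: ΔP = f(L/D)(ρV²/2) = 0.02381·(114/0.142)·(0.76·3.12²/2) = 0.02381·802.8·3.699 = 70.71 Pa.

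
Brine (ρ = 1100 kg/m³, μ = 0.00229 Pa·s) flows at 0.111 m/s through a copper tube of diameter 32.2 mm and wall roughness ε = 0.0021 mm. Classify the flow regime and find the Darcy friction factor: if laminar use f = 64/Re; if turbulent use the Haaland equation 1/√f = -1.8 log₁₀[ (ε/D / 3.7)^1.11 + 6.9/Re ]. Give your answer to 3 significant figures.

f ≈ 0.0373

Re = ρVD/μ = 1100·0.111·0.0322/0.00229 = 1717.
Re < 2300 → laminar, so f = 64/Re = 0.03728 (roughness is irrelevant in laminar flow).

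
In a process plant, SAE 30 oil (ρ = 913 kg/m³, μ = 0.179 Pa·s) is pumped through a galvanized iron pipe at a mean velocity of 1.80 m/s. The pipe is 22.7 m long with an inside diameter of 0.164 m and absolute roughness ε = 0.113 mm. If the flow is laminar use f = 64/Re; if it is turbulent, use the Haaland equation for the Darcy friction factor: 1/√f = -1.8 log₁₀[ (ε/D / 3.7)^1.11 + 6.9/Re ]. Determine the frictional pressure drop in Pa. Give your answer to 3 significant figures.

ΔP ≈ 8700 Pa

Reynolds number Re = ρVD/μ = 913 · 1.8 · 0.164 / 0.179 = 1506.
Re < 2300 → laminar flow, so f = 64/Re = 64/1506 = 0.04251 (the turbulent correlation is not needed).
Darcy-Weisbach: ΔP = f(L/D)(ρV²/2) = 0.04251·(22.7/0.164)·(913·1.8²/2) = 0.04251·138.4·1479 = 8702 Pa.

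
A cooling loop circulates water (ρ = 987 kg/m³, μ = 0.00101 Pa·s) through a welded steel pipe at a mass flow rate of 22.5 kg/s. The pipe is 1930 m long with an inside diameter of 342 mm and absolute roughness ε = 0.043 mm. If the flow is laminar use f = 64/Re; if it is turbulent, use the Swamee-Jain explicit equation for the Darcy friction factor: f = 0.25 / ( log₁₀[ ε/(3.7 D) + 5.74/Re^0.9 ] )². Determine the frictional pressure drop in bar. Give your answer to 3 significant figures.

A = πD²/4 = π(0.342)²/4 = 0.09186 m²; mean velocity V = ṁ/(ρA) = 22.5/(987 · 0.09186) = 0.2482 m/s.
Reynolds number Re = ρVD/μ = 987 · 0.2482 · 0.342 / 0.00101 = 8.294e+04.
Re > 4000 → turbulent. Relative roughness ε/D = 4.3e-05/0.342 = 0.000126. Swamee-Jain: f = 0.25/(log₁₀[0.000126/3.7 + 5.74/8.294e+04^0.9])² = 0.25/(log₁₀[3.4e-05 + 0.000215])² = 0.25/(-3.604)² = 0.01925.
Darcy-Weisbach: ΔP = f(L/D)(ρV²/2) = 0.01925·(1930/0.342)·(987·0.2482²/2) = 0.01925·5643·30.39 = 3301 Pa.
ΔP = 3301 Pa = 0.0330 bar.

ΔP ≈ 0.0330 bar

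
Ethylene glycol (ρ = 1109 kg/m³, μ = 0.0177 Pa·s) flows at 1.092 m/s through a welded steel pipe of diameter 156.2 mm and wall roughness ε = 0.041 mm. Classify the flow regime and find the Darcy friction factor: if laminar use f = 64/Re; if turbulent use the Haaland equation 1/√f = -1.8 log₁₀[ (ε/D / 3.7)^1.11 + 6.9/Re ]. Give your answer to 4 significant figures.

Re = ρVD/μ = 1109·1.092·0.1562/0.0177 = 1.069e+04.
Re > 4000 → turbulent. ε/D = 4.1e-05/0.1562 = 0.000262; Haaland: 1/√f = -1.8 log₁₀[2.48e-05 + 0.000646] = 5.713, so f = 0.03064.

f ≈ 0.03064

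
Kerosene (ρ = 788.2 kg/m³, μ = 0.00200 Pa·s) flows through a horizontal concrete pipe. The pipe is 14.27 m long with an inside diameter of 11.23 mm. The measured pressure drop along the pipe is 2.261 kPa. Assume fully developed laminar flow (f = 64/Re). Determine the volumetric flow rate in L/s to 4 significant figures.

For laminar flow, f = 64/Re with Re = ρVD/μ, so Darcy-Weisbach reduces to ΔP = 32μLV/D². Solving for V: V = ΔP·D²/(32μL) = 2261·(0.01123)²/(32·0.002·14.27) = 0.3122 m/s.
Check: Re = ρVD/μ = 788.2·0.3122·0.01123/0.002 = 1382 < 2300, so the laminar assumption holds.
Q = V·A = 0.3122·(π/4·0.01123²) = 3.092e-05 m³/s = 0.03092 L/s.

Q ≈ 0.03092 L/s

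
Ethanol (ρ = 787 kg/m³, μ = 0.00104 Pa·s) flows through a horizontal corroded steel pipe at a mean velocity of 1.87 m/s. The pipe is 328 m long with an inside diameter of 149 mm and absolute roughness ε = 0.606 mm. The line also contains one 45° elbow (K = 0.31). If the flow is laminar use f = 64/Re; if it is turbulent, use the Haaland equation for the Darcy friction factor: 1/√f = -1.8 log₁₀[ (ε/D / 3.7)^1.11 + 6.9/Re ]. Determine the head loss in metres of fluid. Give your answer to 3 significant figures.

h_f ≈ 11.5 m

Reynolds number Re = ρVD/μ = 787 · 1.87 · 0.149 / 0.00104 = 2.108e+05.
Re > 4000 → turbulent. Relative roughness ε/D = 0.000606/0.149 = 0.00407. Haaland: 1/√f = -1.8 log₁₀[(0.00407/3.7)^1.11 + 6.9/2.108e+05] = -1.8 log₁₀[0.00052 + 3.27e-05] = 5.864, so f = 0.02908.
Total minor-loss coefficient ΣK = 1·0.31 = 0.31.
ΔP = [f·L/D + ΣK]·(ρV²/2) = [0.02908·328/0.149 + 0.31]·(787·1.87²/2) = [64.01 + 0.31]·1376 = 8.851e+04 Pa.
Head loss h_f = ΔP/(ρg) = 8.851e+04/(787·9.81) = 11.5 m.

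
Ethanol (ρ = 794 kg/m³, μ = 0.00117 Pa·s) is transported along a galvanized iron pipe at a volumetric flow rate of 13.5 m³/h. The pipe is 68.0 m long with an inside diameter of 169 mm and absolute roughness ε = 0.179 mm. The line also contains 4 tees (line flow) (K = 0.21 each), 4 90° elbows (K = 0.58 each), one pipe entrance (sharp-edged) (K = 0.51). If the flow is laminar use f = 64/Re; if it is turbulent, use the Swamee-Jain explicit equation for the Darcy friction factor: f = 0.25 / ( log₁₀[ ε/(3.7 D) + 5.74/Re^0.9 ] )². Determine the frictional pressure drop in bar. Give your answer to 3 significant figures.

ΔP ≈ 0.00168 bar

Q = 13.5 m³/h = 13.5/3600 = 0.00375 m³/s.
Cross-sectional area A = πD²/4 = π(0.169)²/4 = 0.02243 m²; mean velocity V = Q/A = 0.00375/0.02243 = 0.1672 m/s.
Reynolds number Re = ρVD/μ = 794 · 0.1672 · 0.169 / 0.00117 = 1.917e+04.
Re > 4000 → turbulent. Relative roughness ε/D = 0.000179/0.169 = 0.00106. Swamee-Jain: f = 0.25/(log₁₀[0.00106/3.7 + 5.74/1.917e+04^0.9])² = 0.25/(log₁₀[0.000286 + 0.000803])² = 0.25/(-2.963)² = 0.02848.
Total minor-loss coefficient ΣK = 4·0.21 + 4·0.58 + 1·0.51 = 3.67.
ΔP = [f·L/D + ΣK]·(ρV²/2) = [0.02848·68/0.169 + 3.67]·(794·0.1672²/2) = [11.46 + 3.67]·11.09 = 167.8 Pa.
ΔP = 167.8 Pa = 0.00168 bar.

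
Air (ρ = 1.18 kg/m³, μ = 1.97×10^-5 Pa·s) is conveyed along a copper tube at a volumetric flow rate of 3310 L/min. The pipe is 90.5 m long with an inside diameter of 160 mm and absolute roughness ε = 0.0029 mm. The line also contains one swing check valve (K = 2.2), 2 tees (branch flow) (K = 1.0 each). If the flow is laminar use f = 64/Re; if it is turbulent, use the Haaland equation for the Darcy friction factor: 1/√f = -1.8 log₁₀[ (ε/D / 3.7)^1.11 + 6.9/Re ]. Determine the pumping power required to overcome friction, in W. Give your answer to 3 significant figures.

P ≈ 4.37 W

Q = 3310 L/min = 3310/60000 = 0.05517 m³/s.
Cross-sectional area A = πD²/4 = π(0.16)²/4 = 0.02011 m²; mean velocity V = Q/A = 0.05517/0.02011 = 2.744 m/s.
Reynolds number Re = ρVD/μ = 1.18 · 2.744 · 0.16 / 1.97e-05 = 2.63e+04.
Re > 4000 → turbulent. Relative roughness ε/D = 2.9e-06/0.16 = 1.81e-05. Haaland: 1/√f = -1.8 log₁₀[(1.81e-05/3.7)^1.11 + 6.9/2.63e+04] = -1.8 log₁₀[1.28e-06 + 0.000262] = 6.442, so f = 0.0241.
Total minor-loss coefficient ΣK = 1·2.2 + 2·1 = 4.2.
ΔP = [f·L/D + ΣK]·(ρV²/2) = [0.0241·90.5/0.16 + 4.2]·(1.18·2.744²/2) = [13.63 + 4.2]·4.442 = 79.19 Pa.
Pumping power P = QΔP = 0.05517·79.19 = 4.369 W = 4.37 W.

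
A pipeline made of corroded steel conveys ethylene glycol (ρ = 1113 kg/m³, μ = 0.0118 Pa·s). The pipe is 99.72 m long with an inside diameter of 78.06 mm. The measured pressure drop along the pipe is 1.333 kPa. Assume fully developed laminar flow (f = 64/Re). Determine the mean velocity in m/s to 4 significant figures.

For laminar flow, f = 64/Re with Re = ρVD/μ, so Darcy-Weisbach reduces to ΔP = 32μLV/D². Solving for V: V = ΔP·D²/(32μL) = 1333·(0.07806)²/(32·0.0118·99.72) = 0.2157 m/s.
Check: Re = ρVD/μ = 1113·0.2157·0.07806/0.0118 = 1588 < 2300, so the laminar assumption holds.

V ≈ 0.2157 m/s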